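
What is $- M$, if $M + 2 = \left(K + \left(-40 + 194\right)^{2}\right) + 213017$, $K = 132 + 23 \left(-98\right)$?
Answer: $-234609$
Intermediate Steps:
$K = -2122$ ($K = 132 - 2254 = -2122$)
$M = 234609$ ($M = -2 + \left(\left(-2122 + \left(-40 + 194\right)^{2}\right) + 213017\right) = -2 + \left(\left(-2122 + 154^{2}\right) + 213017\right) = -2 + \left(\left(-2122 + 23716\right) + 213017\right) = -2 + \left(21594 + 213017\right) = -2 + 234611 = 234609$)
$- M = \left(-1\right) 234609 = -234609$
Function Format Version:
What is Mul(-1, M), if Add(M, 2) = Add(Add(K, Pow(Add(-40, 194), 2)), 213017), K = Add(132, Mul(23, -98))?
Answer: -234609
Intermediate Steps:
K = -2122 (K = Add(132, -2254) = -2122)
M = 234609 (M = Add(-2, Add(Add(-2122, Pow(Add(-40, 194), 2)), 213017)) = Add(-2, Add(Add(-2122, Pow(154, 2)), 213017)) = Add(-2, Add(Add(-2122, 23716), 213017)) = Add(-2, Add(21594, 213017)) = Add(-2, 234611) = 234609)
Mul(-1, M) = Mul(-1, 234609) = -234609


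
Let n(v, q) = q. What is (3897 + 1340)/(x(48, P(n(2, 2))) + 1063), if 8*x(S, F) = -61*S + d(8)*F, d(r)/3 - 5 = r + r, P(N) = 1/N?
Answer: 83792/11215 ≈ 7.4714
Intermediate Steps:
P(N) = 1/N
d(r) = 15 + 6*r (d(r) = 15 + 3*(r + r) = 15 + 3*(2*r) = 15 + 6*r)
x(S, F) = -61*S/8 + 63*F/8 (x(S, F) = (-61*S + (15 + 6*8)*F)/8 = (-61*S + (15 + 48)*F)/8 = (-61*S + 63*F)/8 = -61*S/8 + 63*F/8)
(3897 + 1340)/(x(48, P(n(2, 2))) + 1063) = (3897 + 1340)/((-61/8*48 + (63/8)/2) + 1063) = 5237/((-366 + (63/8)*(1/2)) + 1063) = 5237/((-366 + 63/16) + 1063) = 5237/(-5793/16 + 1063) = 5237/(11215/16) = 5237*(16/11215) = 83792/11215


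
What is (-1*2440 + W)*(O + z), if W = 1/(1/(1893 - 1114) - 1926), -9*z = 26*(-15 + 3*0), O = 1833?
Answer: -20606992755271/4501059 ≈ -4.5783e+6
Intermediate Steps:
z = 130/3 (z = -26*(-15 + 3*0)/9 = -26*(-15 + 0)/9 = -26*(-15)/9 = -⅑*(-390) = 130/3 ≈ 43.333)
W = -779/1500353 (W = 1/(1/779 - 1926) = 1/(-1500353/779) = -779/1500353 ≈ -0.00051921)
(-1*2440 + W)*(O + z) = (-1*2440 - 779/1500353)*(1833 + 130/3) = (-2440 - 779/1500353)*(5629/3) = -3660862099/1500353*5629/3 = -20606992755271/4501059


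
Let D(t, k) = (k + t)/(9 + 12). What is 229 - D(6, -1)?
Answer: 4804/21 ≈ 228.76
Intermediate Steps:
D(t, k) = k/21 + t/21 (D(t, k) = (k + t)/21 = (k + t)*(1/21) = k/21 + t/21)
229 - D(6, -1) = 229 - ((1/21)*(-1) + (1/21)*6) = 229 - (-1/21 + 2/7) = 229 - 1*5/21 = 229 - 5/21 = 4804/21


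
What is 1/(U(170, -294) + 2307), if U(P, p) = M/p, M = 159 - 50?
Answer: 294/678149 ≈ 0.00043353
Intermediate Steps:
M = 109
U(P, p) = 109/p
1/(U(170, -294) + 2307) = 1/(109/(-294) + 2307) = 1/(109*(-1/294) + 2307) = 1/(-109/294 + 2307) = 1/(678149/294) = 294/678149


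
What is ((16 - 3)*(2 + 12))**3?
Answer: 6028568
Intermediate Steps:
((16 - 3)*(2 + 12))**3 = (13*14)**3 = 182**3 = 6028568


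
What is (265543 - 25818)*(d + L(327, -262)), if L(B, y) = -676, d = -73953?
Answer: -17890437025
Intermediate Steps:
(265543 - 25818)*(d + L(327, -262)) = (265543 - 25818)*(-73953 - 676) = 239725*(-74629) = -17890437025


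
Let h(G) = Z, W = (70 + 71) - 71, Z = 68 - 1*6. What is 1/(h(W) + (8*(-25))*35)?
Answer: -1/6938 ≈ -0.00014413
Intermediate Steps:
Z = 62 (Z = 68 - 6 = 62)
W = 70 (W = 141 - 71 = 70)
h(G) = 62
1/(h(W) + (8*(-25))*35) = 1/(62 + (8*(-25))*35) = 1/(62 - 200*35) = 1/(62 - 7000) = 1/(-6938) = -1/6938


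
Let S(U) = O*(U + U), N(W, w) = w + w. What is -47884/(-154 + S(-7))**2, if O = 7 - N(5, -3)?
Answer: -11971/28224 ≈ -0.42414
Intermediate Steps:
N(W, w) = 2*w
O = 13 (O = 7 - 2*(-3) = 7 - 1*(-6) = 7 + 6 = 13)
S(U) = 26*U (S(U) = 13*(U + U) = 13*(2*U) = 26*U)
-47884/(-154 + S(-7))**2 = -47884/(-154 + 26*(-7))**2 = -47884/(-154 - 182)**2 = -47884/((-336)**2) = -47884/112896 = -47884*1/112896 = -11971/28224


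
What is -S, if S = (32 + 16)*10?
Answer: -480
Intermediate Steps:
S = 480 (S = 48*10 = 480)
-S = -1*480 = -480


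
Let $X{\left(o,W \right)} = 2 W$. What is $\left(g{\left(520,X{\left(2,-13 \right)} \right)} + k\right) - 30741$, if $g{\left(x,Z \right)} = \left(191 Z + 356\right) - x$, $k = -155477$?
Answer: $-191348$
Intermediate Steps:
$g{\left(x,Z \right)} = 356 - x + 191 Z$ ($g{\left(x,Z \right)} = \left(356 + 191 Z\right) - x = 356 - x + 191 Z$)
$\left(g{\left(520,X{\left(2,-13 \right)} \right)} + k\right) - 30741 = \left(\left(356 - 520 + 191 \cdot 2 \left(-13\right)\right) - 155477\right) - 30741 = \left(\left(356 - 520 + 191 \left(-26\right)\right) - 155477\right) - 30741 = \left(\left(356 - 520 - 4966\right) - 155477\right) - 30741 = \left(-5130 - 155477\right) - 30741 = -160607 - 30741 = -191348$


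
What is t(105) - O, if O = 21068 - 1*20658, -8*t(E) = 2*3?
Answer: -1643/4 ≈ -410.75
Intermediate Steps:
t(E) = -¾ (t(E) = -3/4 = -⅛*6 = -¾)
O = 410 (O = 21068 - 20658 = 410)
t(105) - O = -¾ - 1*410 = -¾ - 410 = -1643/4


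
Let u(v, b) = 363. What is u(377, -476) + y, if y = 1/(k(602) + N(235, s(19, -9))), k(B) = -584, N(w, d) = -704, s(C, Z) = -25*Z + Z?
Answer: 467543/1288 ≈ 363.00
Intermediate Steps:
s(C, Z) = -24*Z
y = -1/1288 (y = 1/(-584 - 704) = 1/(-1288) = -1/1288 ≈ -0.00077640)
u(377, -476) + y = 363 - 1/1288 = 467543/1288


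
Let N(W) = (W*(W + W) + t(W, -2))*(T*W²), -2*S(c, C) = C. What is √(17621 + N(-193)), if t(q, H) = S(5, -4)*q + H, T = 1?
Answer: 3*√306726779 ≈ 52541.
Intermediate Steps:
S(c, C) = -C/2
t(q, H) = H + 2*q (t(q, H) = (-½*(-4))*q + H = 2*q + H = H + 2*q)
N(W) = W²*(-2 + 2*W + 2*W²) (N(W) = (W*(W + W) + (-2 + 2*W))*(1*W²) = (W*(2*W) + (-2 + 2*W))*W² = (2*W² + (-2 + 2*W))*W² = (-2 + 2*W + 2*W²)*W² = W²*(-2 + 2*W + 2*W²))
√(17621 + N(-193)) = √(17621 + 2*(-193)²*(-1 - 193 + (-193)²)) = √(17621 + 2*37249*(-1 - 193 + 37249)) = √(17621 + 2*37249*37055) = √(17621 + 2760523390) = √2760541011 = 3*√306726779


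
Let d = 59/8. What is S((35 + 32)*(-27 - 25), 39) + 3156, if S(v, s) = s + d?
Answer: 25619/8 ≈ 3202.4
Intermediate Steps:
d = 59/8 (d = 59*(1/8) = 59/8 ≈ 7.3750)
S(v, s) = 59/8 + s (S(v, s) = s + 59/8 = 59/8 + s)
S((35 + 32)*(-27 - 25), 39) + 3156 = (59/8 + 39) + 3156 = 371/8 + 3156 = 25619/8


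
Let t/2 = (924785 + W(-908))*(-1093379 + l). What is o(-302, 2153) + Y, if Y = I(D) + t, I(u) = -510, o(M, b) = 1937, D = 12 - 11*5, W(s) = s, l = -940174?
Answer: -3757505688535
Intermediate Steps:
D = -43 (D = 12 - 55 = -43)
t = -3757505689962 (t = 2*((924785 - 908)*(-1093379 - 940174)) = 2*(923877*(-2033553)) = 2*(-1878752844981) = -3757505689962)
Y = -3757505690472 (Y = -510 - 3757505689962 = -3757505690472)
o(-302, 2153) + Y = 1937 - 3757505690472 = -3757505688535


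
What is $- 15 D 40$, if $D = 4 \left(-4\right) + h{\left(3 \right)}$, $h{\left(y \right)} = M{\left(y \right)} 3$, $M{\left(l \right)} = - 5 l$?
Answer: $36600$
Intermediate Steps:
$h{\left(y \right)} = - 15 y$ ($h{\left(y \right)} = - 5 y 3 = - 15 y$)
$D = -61$ ($D = 4 \left(-4\right) - 45 = -16 - 45 = -61$)
$- 15 D 40 = \left(-15\right) \left(-61\right) 40 = 915 \cdot 40 = 36600$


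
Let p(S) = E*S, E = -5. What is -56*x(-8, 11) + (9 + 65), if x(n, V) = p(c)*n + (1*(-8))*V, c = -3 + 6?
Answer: -1718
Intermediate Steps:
c = 3
p(S) = -5*S
x(n, V) = -15*n - 8*V (x(n, V) = (-5*3)*n + (1*(-8))*V = -15*n - 8*V)
-56*x(-8, 11) + (9 + 65) = -56*(-15*(-8) - 8*11) + (9 + 65) = -56*(120 - 88) + 74 = -56*32 + 74 = -1792 + 74 = -1718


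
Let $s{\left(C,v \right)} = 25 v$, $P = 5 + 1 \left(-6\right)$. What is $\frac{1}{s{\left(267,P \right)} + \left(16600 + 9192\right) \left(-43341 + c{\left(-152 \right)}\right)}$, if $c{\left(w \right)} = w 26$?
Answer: $- \frac{1}{1219781081} \approx -8.1982 \cdot 10^{-10}$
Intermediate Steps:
$c{\left(w \right)} = 26 w$
$P = -1$ ($P = 5 - 6 = -1$)
$\frac{1}{s{\left(267,P \right)} + \left(16600 + 9192\right) \left(-43341 + c{\left(-152 \right)}\right)} = \frac{1}{25 \left(-1\right) + \left(16600 + 9192\right) \left(-43341 + 26 \left(-152\right)\right)} = \frac{1}{-25 + 25792 \left(-43341 - 3952\right)} = \frac{1}{-25 + 25792 \left(-47293\right)} = \frac{1}{-25 - 1219781056} = \frac{1}{-1219781081} = - \frac{1}{1219781081}$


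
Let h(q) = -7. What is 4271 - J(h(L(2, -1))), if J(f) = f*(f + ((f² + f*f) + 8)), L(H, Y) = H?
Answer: 4964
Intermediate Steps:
J(f) = f*(8 + f + 2*f²) (J(f) = f*(f + ((f² + f²) + 8)) = f*(f + (2*f² + 8)) = f*(f + (8 + 2*f²)) = f*(8 + f + 2*f²))
4271 - J(h(L(2, -1))) = 4271 - (-7)*(8 - 7 + 2*(-7)²) = 4271 - (-7)*(8 - 7 + 2*49) = 4271 - (-7)*(8 - 7 + 98) = 4271 - (-7)*99 = 4271 - 1*(-693) = 4271 + 693 = 4964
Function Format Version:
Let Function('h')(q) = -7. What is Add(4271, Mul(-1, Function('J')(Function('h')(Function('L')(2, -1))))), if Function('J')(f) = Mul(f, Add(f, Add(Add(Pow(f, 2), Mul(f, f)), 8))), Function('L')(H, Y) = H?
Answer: 4964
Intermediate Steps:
Function('J')(f) = Mul(f, Add(8, f, Mul(2, Pow(f, 2)))) (Function('J')(f) = Mul(f, Add(f, Add(Add(Pow(f, 2), Pow(f, 2)), 8))) = Mul(f, Add(f, Add(Mul(2, Pow(f, 2)), 8))) = Mul(f, Add(f, Add(8, Mul(2, Pow(f, 2))))) = Mul(f, Add(8, f, Mul(2, Pow(f, 2)))))
Add(4271, Mul(-1, Function('J')(Function('h')(Function('L')(2, -1))))) = Add(4271, Mul(-1, Mul(-7, Add(8, -7, Mul(2, Pow(-7, 2)))))) = Add(4271, Mul(-1, Mul(-7, Add(8, -7, Mul(2, 49))))) = Add(4271, Mul(-1, Mul(-7, Add(8, -7, 98)))) = Add(4271, Mul(-1, Mul(-7, 99))) = Add(4271, Mul(-1, -693)) = Add(4271, 693) = 4964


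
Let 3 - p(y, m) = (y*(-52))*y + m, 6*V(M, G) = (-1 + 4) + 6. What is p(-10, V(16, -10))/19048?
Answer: 10403/38096 ≈ 0.27307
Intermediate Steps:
V(M, G) = 3/2 (V(M, G) = ((-1 + 4) + 6)/6 = (3 + 6)/6 = (⅙)*9 = 3/2)
p(y, m) = 3 - m + 52*y² (p(y, m) = 3 - ((y*(-52))*y + m) = 3 - ((-52*y)*y + m) = 3 - (-52*y² + m) = 3 - (m - 52*y²) = 3 + (-m + 52*y²) = 3 - m + 52*y²)
p(-10, V(16, -10))/19048 = (3 - 1*3/2 + 52*(-10)²)/19048 = (3 - 3/2 + 52*100)*(1/19048) = (3 - 3/2 + 5200)*(1/19048) = (10403/2)*(1/19048) = 10403/38096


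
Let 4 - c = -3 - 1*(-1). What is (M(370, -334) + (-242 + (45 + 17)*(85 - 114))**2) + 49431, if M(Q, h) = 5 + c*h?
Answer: 4209032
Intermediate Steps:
c = 6 (c = 4 - (-3 - 1*(-1)) = 4 - (-3 + 1) = 4 - 1*(-2) = 4 + 2 = 6)
M(Q, h) = 5 + 6*h
(M(370, -334) + (-242 + (45 + 17)*(85 - 114))**2) + 49431 = ((5 + 6*(-334)) + (-242 + (45 + 17)*(85 - 114))**2) + 49431 = ((5 - 2004) + (-242 + 62*(-29))**2) + 49431 = (-1999 + (-242 - 1798)**2) + 49431 = (-1999 + (-2040)**2) + 49431 = (-1999 + 4161600) + 49431 = 4159601 + 49431 = 4209032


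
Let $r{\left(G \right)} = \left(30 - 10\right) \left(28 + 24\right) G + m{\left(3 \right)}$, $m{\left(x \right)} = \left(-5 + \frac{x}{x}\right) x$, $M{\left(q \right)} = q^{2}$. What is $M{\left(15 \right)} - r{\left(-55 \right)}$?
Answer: $57437$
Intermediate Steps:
$m{\left(x \right)} = - 4 x$ ($m{\left(x \right)} = \left(-5 + 1\right) x = - 4 x$)
$r{\left(G \right)} = -12 + 1040 G$ ($r{\left(G \right)} = \left(30 - 10\right) \left(28 + 24\right) G - 12 = 20 \cdot 52 G - 12 = 1040 G - 12 = -12 + 1040 G$)
$M{\left(15 \right)} - r{\left(-55 \right)} = 15^{2} - \left(-12 + 1040 \left(-55\right)\right) = 225 - \left(-12 - 57200\right) = 225 - -57212 = 225 + 57212 = 57437$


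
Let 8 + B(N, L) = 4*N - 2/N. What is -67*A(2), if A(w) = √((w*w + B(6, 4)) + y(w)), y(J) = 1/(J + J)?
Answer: -67*√717/6 ≈ -299.01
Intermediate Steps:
y(J) = 1/(2*J)
B(N, L) = -8 - 2/N + 4*N (B(N, L) = -8 + (4*N - 2/N) = -8 + (-2/N + 4*N) = -8 - 2/N + 4*N)
A(w) = √(47/3 + w² + 1/(2*w)) (A(w) = √((w*w + (-8 - 2/6 + 4*6)) + 1/(2*w)) = √((w² + (-8 - 2*⅙ + 24)) + 1/(2*w)) = √((w² + (-8 - ⅓ + 24)) + 1/(2*w)) = √((w² + 47/3) + 1/(2*w)) = √((47/3 + w²) + 1/(2*w)) = √(47/3 + w² + 1/(2*w)))
-67*A(2) = -67*√(564 + 18/2 + 36*2²)/6 = -67*√(564 + 18*(½) + 36*4)/6 = -67*√(564 + 9 + 144)/6 = -67*√717/6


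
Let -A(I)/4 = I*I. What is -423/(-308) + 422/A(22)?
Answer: 7829/6776 ≈ 1.1554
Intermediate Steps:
A(I) = -4*I² (A(I) = -4*I*I = -4*I²)
-423/(-308) + 422/A(22) = -423/(-308) + 422/((-4*22²)) = -423*(-1/308) + 422/((-4*484)) = 423/308 + 422/(-1936) = 423/308 + 422*(-1/1936) = 423/308 - 211/968 = 7829/6776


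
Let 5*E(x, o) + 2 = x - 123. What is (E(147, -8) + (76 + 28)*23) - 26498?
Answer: -120508/5 ≈ -24102.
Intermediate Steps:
E(x, o) = -25 + x/5 (E(x, o) = -2/5 + (x - 123)/5 = -2/5 + (-123 + x)/5 = -2/5 + (-123/5 + x/5) = -25 + x/5)
(E(147, -8) + (76 + 28)*23) - 26498 = ((-25 + (1/5)*147) + (76 + 28)*23) - 26498 = ((-25 + 147/5) + 104*23) - 26498 = (22/5 + 2392) - 26498 = 11982/5 - 26498 = -120508/5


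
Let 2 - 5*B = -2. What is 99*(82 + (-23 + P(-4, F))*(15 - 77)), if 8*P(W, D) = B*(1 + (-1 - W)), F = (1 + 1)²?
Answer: 734184/5 ≈ 1.4684e+5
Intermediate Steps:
B = ⅘ (B = ⅖ - ⅕*(-2) = ⅖ + ⅖ = ⅘ ≈ 0.80000)
F = 4 (F = 2² = 4)
P(W, D) = -W/10 (P(W, D) = (4*(1 + (-1 - W))/5)/8 = (4*(-W)/5)/8 = (-4*W/5)/8 = -W/10)
99*(82 + (-23 + P(-4, F))*(15 - 77)) = 99*(82 + (-23 - ⅒*(-4))*(15 - 77)) = 99*(82 + (-23 + ⅖)*(-62)) = 99*(82 - 113/5*(-62)) = 99*(82 + 7006/5) = 99*(7416/5) = 734184/5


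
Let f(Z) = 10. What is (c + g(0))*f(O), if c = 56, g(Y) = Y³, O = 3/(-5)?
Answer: 560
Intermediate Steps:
O = -⅗ (O = 3*(-⅕) = -⅗ ≈ -0.60000)
(c + g(0))*f(O) = (56 + 0³)*10 = (56 + 0)*10 = 56*10 = 560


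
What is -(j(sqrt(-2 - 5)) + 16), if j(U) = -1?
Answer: -15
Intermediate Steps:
-(j(sqrt(-2 - 5)) + 16) = -(-1 + 16) = -1*15 = -15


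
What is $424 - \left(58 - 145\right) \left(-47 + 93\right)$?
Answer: $4426$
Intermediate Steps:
$424 - \left(58 - 145\right) \left(-47 + 93\right) = 424 - \left(-87\right) 46 = 424 - -4002 = 424 + 4002 = 4426$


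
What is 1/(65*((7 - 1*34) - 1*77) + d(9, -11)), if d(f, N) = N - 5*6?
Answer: -1/6801 ≈ -0.00014704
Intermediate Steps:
d(f, N) = -30 + N (d(f, N) = N - 30 = -30 + N)
1/(65*((7 - 1*34) - 1*77) + d(9, -11)) = 1/(65*((7 - 1*34) - 1*77) + (-30 - 11)) = 1/(65*((7 - 34) - 77) - 41) = 1/(65*(-27 - 77) - 41) = 1/(65*(-104) - 41) = 1/(-6760 - 41) = 1/(-6801) = -1/6801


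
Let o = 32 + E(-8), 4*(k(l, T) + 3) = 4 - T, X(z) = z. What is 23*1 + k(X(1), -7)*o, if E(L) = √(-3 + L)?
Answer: 15 - I*√11/4 ≈ 15.0 - 0.82916*I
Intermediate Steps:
k(l, T) = -2 - T/4 (k(l, T) = -3 + (4 - T)/4 = -3 + (1 - T/4) = -2 - T/4)
o = 32 + I*√11 (o = 32 + √(-3 - 8) = 32 + √(-11) = 32 + I*√11 ≈ 32.0 + 3.3166*I)
23*1 + k(X(1), -7)*o = 23*1 + (-2 - ¼*(-7))*(32 + I*√11) = 23 + (-2 + 7/4)*(32 + I*√11) = 23 - (32 + I*√11)/4 = 23 + (-8 - I*√11/4) = 15 - I*√11/4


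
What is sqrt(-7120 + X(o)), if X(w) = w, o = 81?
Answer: I*sqrt(7039) ≈ 83.899*I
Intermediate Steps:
sqrt(-7120 + X(o)) = sqrt(-7120 + 81) = sqrt(-7039) = I*sqrt(7039)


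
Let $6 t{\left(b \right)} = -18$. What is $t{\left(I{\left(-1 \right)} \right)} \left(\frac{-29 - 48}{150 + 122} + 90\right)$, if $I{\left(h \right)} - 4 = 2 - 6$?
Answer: $- \frac{73209}{272} \approx -269.15$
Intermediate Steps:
$I{\left(h \right)} = 0$ ($I{\left(h \right)} = 4 + \left(2 - 6\right) = 4 - 4 = 0$)
$t{\left(b \right)} = -3$ ($t{\left(b \right)} = \frac{1}{6} \left(-18\right) = -3$)
$t{\left(I{\left(-1 \right)} \right)} \left(\frac{-29 - 48}{150 + 122} + 90\right) = - 3 \left(\frac{-29 - 48}{150 + 122} + 90\right) = - 3 \left(- \frac{77}{272} + 90\right) = \left(-3\right) \frac{24403}{272} = - \frac{73209}{272}$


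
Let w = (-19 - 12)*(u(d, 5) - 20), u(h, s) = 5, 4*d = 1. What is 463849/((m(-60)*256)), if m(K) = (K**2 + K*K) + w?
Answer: 463849/1962240 ≈ 0.23639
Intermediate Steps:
d = 1/4 (d = (1/4)*1 = 1/4 ≈ 0.25000)
w = 465 (w = (-19 - 12)*(5 - 20) = -31*(-15) = 465)
m(K) = 465 + 2*K**2 (m(K) = (K**2 + K*K) + 465 = (K**2 + K**2) + 465 = 2*K**2 + 465 = 465 + 2*K**2)
463849/((m(-60)*256)) = 463849/(((465 + 2*(-60)**2)*256)) = 463849/(((465 + 2*3600)*256)) = 463849/(((465 + 7200)*256)) = 463849/((7665*256)) = 463849/1962240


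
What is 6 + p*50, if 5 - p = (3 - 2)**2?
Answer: 206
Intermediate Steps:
p = 4 (p = 5 - (3 - 2)**2 = 5 - 1*1**2 = 5 - 1*1 = 5 - 1 = 4)
6 + p*50 = 6 + 4*50 = 6 + 200 = 206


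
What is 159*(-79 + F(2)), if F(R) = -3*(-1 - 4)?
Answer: -10176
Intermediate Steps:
F(R) = 15 (F(R) = -3*(-5) = 15)
159*(-79 + F(2)) = 159*(-79 + 15) = 159*(-64) = -10176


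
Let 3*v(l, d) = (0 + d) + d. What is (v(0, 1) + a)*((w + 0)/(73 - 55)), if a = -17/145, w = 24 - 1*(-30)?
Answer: 239/145 ≈ 1.6483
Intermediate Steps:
v(l, d) = 2*d/3 (v(l, d) = ((0 + d) + d)/3 = (d + d)/3 = (2*d)/3 = 2*d/3)
w = 54 (w = 24 + 30 = 54)
a = -17/145 (a = -17*1/145 = -17/145 ≈ -0.11724)
(v(0, 1) + a)*((w + 0)/(73 - 55)) = ((⅔)*1 - 17/145)*((54 + 0)/(73 - 55)) = (⅔ - 17/145)*(54/18) = 239*(54*(1/18))/435 = (239/435)*3 = 239/145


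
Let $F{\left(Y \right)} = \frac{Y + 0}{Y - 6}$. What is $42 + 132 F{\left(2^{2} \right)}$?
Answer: $-222$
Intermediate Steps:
$F{\left(Y \right)} = \frac{Y}{-6 + Y}$
$42 + 132 F{\left(2^{2} \right)} = 42 + 132 \frac{2^{2}}{-6 + 2^{2}} = 42 + 132 \frac{4}{-6 + 4} = 42 + 132 \frac{4}{-2} = 42 + 132 \cdot 4 \left(- \frac{1}{2}\right) = 42 + 132 \left(-2\right) = 42 - 264 = -222$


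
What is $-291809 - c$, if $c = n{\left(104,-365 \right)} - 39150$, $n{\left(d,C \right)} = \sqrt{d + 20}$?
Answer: $-252659 - 2 \sqrt{31} \approx -2.5267 \cdot 10^{5}$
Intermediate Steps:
$n{\left(d,C \right)} = \sqrt{20 + d}$
$c = -39150 + 2 \sqrt{31}$ ($c = \sqrt{20 + 104} - 39150 = \sqrt{124} - 39150 = 2 \sqrt{31} - 39150 = -39150 + 2 \sqrt{31} \approx -39139.0$)
$-291809 - c = -291809 - \left(-39150 + 2 \sqrt{31}\right) = -291809 + \left(39150 - 2 \sqrt{31}\right) = -252659 - 2 \sqrt{31}$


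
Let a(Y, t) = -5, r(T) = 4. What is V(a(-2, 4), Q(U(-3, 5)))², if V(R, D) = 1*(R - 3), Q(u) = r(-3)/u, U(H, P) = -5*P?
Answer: 64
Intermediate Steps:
Q(u) = 4/u
V(R, D) = -3 + R (V(R, D) = 1*(-3 + R) = -3 + R)
V(a(-2, 4), Q(U(-3, 5)))² = (-3 - 5)² = (-8)² = 64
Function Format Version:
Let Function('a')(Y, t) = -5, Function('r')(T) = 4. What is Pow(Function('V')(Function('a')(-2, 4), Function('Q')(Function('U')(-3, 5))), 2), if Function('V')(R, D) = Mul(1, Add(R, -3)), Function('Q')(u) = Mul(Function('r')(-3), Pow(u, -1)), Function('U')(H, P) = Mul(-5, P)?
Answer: 64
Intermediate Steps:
Function('Q')(u) = Mul(4, Pow(u, -1))
Function('V')(R, D) = Add(-3, R) (Function('V')(R, D) = Mul(1, Add(-3, R)) = Add(-3, R))
Pow(Function('V')(Function('a')(-2, 4), Function('Q')(Function('U')(-3, 5))), 2) = Pow(Add(-3, -5), 2) = Pow(-8, 2) = 64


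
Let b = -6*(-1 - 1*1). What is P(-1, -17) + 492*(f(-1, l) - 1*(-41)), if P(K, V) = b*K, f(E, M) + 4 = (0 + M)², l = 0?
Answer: 18192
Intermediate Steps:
f(E, M) = -4 + M² (f(E, M) = -4 + (0 + M)² = -4 + M²)
b = 12 (b = -6*(-1 - 1) = -6*(-2) = 12)
P(K, V) = 12*K
P(-1, -17) + 492*(f(-1, l) - 1*(-41)) = 12*(-1) + 492*((-4 + 0²) - 1*(-41)) = -12 + 492*((-4 + 0) + 41) = -12 + 492*(-4 + 41) = -12 + 492*37 = -12 + 18204 = 18192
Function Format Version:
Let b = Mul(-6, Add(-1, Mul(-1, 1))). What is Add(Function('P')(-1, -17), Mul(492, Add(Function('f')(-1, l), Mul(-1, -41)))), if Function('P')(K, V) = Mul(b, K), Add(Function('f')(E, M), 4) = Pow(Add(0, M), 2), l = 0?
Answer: 18192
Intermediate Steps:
Function('f')(E, M) = Add(-4, Pow(M, 2)) (Function('f')(E, M) = Add(-4, Pow(Add(0, M), 2)) = Add(-4, Pow(M, 2)))
b = 12 (b = Mul(-6, Add(-1, -1)) = Mul(-6, -2) = 12)
Function('P')(K, V) = Mul(12, K)
Add(Function('P')(-1, -17), Mul(492, Add(Function('f')(-1, l), Mul(-1, -41)))) = Add(Mul(12, -1), Mul(492, Add(Add(-4, Pow(0, 2)), Mul(-1, -41)))) = Add(-12, Mul(492, Add(Add(-4, 0), 41))) = Add(-12, Mul(492, Add(-4, 41))) = Add(-12, Mul(492, 37)) = Add(-12, 18204) = 18192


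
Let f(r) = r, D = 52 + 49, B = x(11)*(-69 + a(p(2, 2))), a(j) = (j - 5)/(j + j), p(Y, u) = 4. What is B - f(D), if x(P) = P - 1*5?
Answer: -2063/4 ≈ -515.75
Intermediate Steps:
a(j) = (-5 + j)/(2*j) (a(j) = (-5 + j)/((2*j)) = (-5 + j)*(1/(2*j)) = (-5 + j)/(2*j))
x(P) = -5 + P (x(P) = P - 5 = -5 + P)
B = -1659/4 (B = (-5 + 11)*(-69 + (½)*(-5 + 4)/4) = 6*(-69 + (½)*(¼)*(-1)) = 6*(-69 - ⅛) = 6*(-553/8) = -1659/4 ≈ -414.75)
D = 101
B - f(D) = -1659/4 - 1*101 = -1659/4 - 101 = -2063/4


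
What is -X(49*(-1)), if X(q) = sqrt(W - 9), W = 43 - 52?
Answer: -3*I*sqrt(2) ≈ -4.2426*I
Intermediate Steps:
W = -9
X(q) = 3*I*sqrt(2) (X(q) = sqrt(-9 - 9) = sqrt(-18) = 3*I*sqrt(2))
-X(49*(-1)) = -3*I*sqrt(2)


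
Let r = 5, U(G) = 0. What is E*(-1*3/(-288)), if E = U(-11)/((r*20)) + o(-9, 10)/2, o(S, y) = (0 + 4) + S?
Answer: -5/192 ≈ -0.026042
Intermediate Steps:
o(S, y) = 4 + S
E = -5/2 (E = 0/((5*20)) + (4 - 9)/2 = 0/100 - 5*½ = 0*(1/100) - 5/2 = 0 - 5/2 = -5/2 ≈ -2.5000)
E*(-1*3/(-288)) = -5*(-1*3)/(2*(-288)) = -(-15)*(-1)/(2*288) = -5/2*1/96 = -5/192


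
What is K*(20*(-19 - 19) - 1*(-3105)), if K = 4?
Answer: 9380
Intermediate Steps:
K*(20*(-19 - 19) - 1*(-3105)) = 4*(20*(-19 - 19) - 1*(-3105)) = 4*(20*(-38) + 3105) = 4*(-760 + 3105) = 4*2345 = 9380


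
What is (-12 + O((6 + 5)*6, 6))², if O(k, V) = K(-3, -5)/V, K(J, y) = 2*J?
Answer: 169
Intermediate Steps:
O(k, V) = -6/V (O(k, V) = (2*(-3))/V = -6/V)
(-12 + O((6 + 5)*6, 6))² = (-12 - 6/6)² = (-12 - 6*⅙)² = (-12 - 1)² = (-13)² = 169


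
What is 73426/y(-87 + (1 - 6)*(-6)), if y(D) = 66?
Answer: 36713/33 ≈ 1112.5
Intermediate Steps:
73426/y(-87 + (1 - 6)*(-6)) = 73426/66 = 73426*(1/66) = 36713/33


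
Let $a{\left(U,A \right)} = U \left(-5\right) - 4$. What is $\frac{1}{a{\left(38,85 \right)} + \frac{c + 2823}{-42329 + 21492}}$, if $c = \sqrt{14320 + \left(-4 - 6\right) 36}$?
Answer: $- \frac{84289853237}{16363651116441} + \frac{41674 \sqrt{3490}}{16363651116441} \approx -0.0051509$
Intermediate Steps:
$a{\left(U,A \right)} = -4 - 5 U$ ($a{\left(U,A \right)} = - 5 U - 4 = -4 - 5 U$)
$c = 2 \sqrt{3490}$ ($c = \sqrt{14320 - 360} = \sqrt{13960} = 2 \sqrt{3490} \approx 118.15$)
$\frac{1}{a{\left(38,85 \right)} + \frac{c + 2823}{-42329 + 21492}} = \frac{1}{\left(-4 - 190\right) + \frac{2 \sqrt{3490} + 2823}{-42329 + 21492}} = \frac{1}{\left(-4 - 190\right) + \frac{2823 + 2 \sqrt{3490}}{-20837}} = \frac{1}{-194 + \left(2823 + 2 \sqrt{3490}\right) \left(- \frac{1}{20837}\right)} = \frac{1}{-194 - \left(\frac{2823}{20837} + \frac{2 \sqrt{3490}}{20837}\right)} = \frac{1}{- \frac{4045201}{20837} - \frac{2 \sqrt{3490}}{20837}}$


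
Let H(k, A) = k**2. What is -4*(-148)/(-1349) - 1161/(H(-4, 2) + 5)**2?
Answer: -203029/66101 ≈ -3.0715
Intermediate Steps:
-4*(-148)/(-1349) - 1161/(H(-4, 2) + 5)**2 = -4*(-148)/(-1349) - 1161/((-4)**2 + 5)**2 = 592*(-1/1349) - 1161/(16 + 5)**2 = -592/1349 - 1161/(21**2) = -592/1349 - 1161/441 = -592/1349 - 1161*1/441 = -592/1349 - 129/49 = -203029/66101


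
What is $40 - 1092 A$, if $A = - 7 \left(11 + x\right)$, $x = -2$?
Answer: $68836$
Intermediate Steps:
$A = -63$ ($A = - 7 \left(11 - 2\right) = \left(-7\right) 9 = -63$)
$40 - 1092 A = 40 - -68796 = 40 + 68796 = 68836$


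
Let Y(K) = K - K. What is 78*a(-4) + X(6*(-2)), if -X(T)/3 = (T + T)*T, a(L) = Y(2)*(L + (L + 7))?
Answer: -864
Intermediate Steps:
Y(K) = 0
a(L) = 0 (a(L) = 0*(L + (L + 7)) = 0*(L + (7 + L)) = 0*(7 + 2*L) = 0)
X(T) = -6*T² (X(T) = -3*(T + T)*T = -3*2*T*T = -6*T²)
78*a(-4) + X(6*(-2)) = 78*0 - 6*(6*(-2))² = 0 - 6*(-12)² = 0 - 6*144 = 0 - 864 = -864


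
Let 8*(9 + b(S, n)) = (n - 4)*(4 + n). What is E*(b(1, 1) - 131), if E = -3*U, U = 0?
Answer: 0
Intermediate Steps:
E = 0 (E = -3*0 = 0)
b(S, n) = -9 + (-4 + n)*(4 + n)/8 (b(S, n) = -9 + ((n - 4)*(4 + n))/8 = -9 + ((-4 + n)*(4 + n))/8 = -9 + (-4 + n)*(4 + n)/8)
E*(b(1, 1) - 131) = 0*((-11 + (1/8)*1**2) - 131) = 0*((-11 + (1/8)*1) - 131) = 0*((-11 + 1/8) - 131) = 0*(-87/8 - 131) = 0*(-1135/8) = 0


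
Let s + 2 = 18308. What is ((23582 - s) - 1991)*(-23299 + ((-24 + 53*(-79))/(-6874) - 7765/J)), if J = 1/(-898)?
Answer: 156931160154525/6874 ≈ 2.2830e+10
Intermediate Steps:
J = -1/898 ≈ -0.0011136
s = 18306 (s = -2 + 18308 = 18306)
((23582 - s) - 1991)*(-23299 + ((-24 + 53*(-79))/(-6874) - 7765/J)) = ((23582 - 1*18306) - 1991)*(-23299 + ((-24 + 53*(-79))/(-6874) - 7765/(-1/898))) = ((23582 - 18306) - 1991)*(-23299 + ((-24 - 4187)*(-1/6874) - 7765*(-898))) = (5276 - 1991)*(-23299 + (-4211*(-1/6874) + 6972970)) = 3285*(-23299 + (4211/6874 + 6972970)) = 3285*(-23299 + 47932199991/6874) = 3285*(47772042665/6874) = 156931160154525/6874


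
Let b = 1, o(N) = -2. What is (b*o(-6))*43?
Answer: -86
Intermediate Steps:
(b*o(-6))*43 = (1*(-2))*43 = -2*43 = -86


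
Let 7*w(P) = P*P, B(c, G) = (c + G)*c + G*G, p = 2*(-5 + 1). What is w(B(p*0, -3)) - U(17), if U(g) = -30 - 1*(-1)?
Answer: 284/7 ≈ 40.571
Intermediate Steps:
U(g) = -29 (U(g) = -30 + 1 = -29)
p = -8 (p = 2*(-4) = -8)
B(c, G) = G**2 + c*(G + c) (B(c, G) = (G + c)*c + G**2 = c*(G + c) + G**2 = G**2 + c*(G + c))
w(P) = P**2/7 (w(P) = (P*P)/7 = P**2/7)
w(B(p*0, -3)) - U(17) = ((-3)**2 + (-8*0)**2 - (-24)*0)**2/7 - 1*(-29) = (9 + 0**2 - 3*0)**2/7 + 29 = (9 + 0 + 0)**2/7 + 29 = (1/7)*9**2 + 29 = (1/7)*81 + 29 = 81/7 + 29 = 284/7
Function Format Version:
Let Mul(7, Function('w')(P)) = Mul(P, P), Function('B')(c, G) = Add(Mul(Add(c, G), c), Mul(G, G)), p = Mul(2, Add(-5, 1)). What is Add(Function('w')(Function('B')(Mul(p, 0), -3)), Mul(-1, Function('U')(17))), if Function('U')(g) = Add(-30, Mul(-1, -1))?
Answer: Rational(284, 7) ≈ 40.571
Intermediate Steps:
Function('U')(g) = -29 (Function('U')(g) = Add(-30, 1) = -29)
p = -8 (p = Mul(2, -4) = -8)
Function('B')(c, G) = Add(Pow(G, 2), Mul(c, Add(G, c))) (Function('B')(c, G) = Add(Mul(Add(G, c), c), Pow(G, 2)) = Add(Mul(c, Add(G, c)), Pow(G, 2)) = Add(Pow(G, 2), Mul(c, Add(G, c))))
Function('w')(P) = Mul(Rational(1, 7), Pow(P, 2)) (Function('w')(P) = Mul(Rational(1, 7), Mul(P, P)) = Mul(Rational(1, 7), Pow(P, 2)))
Add(Function('w')(Function('B')(Mul(p, 0), -3)), Mul(-1, Function('U')(17))) = Add(Mul(Rational(1, 7), Pow(Add(Pow(-3, 2), Pow(Mul(-8, 0), 2), Mul(-3, Mul(-8, 0))), 2)), Mul(-1, -29)) = Add(Mul(Rational(1, 7), Pow(Add(9, Pow(0, 2), Mul(-3, 0)), 2)), 29) = Add(Mul(Rational(1, 7), Pow(Add(9, 0, 0), 2)), 29) = Add(Mul(Rational(1, 7), Pow(9, 2)), 29) = Add(Mul(Rational(1, 7), 81), 29) = Add(Rational(81, 7), 29) = Rational(284, 7)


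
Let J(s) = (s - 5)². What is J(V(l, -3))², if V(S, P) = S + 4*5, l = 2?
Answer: 83521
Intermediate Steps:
V(S, P) = 20 + S (V(S, P) = S + 20 = 20 + S)
J(s) = (-5 + s)²
J(V(l, -3))² = ((-5 + (20 + 2))²)² = ((-5 + 22)²)² = (17²)² = 289² = 83521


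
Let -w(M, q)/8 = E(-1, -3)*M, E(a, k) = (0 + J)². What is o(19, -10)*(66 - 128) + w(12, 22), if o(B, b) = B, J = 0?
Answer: -1178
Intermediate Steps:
E(a, k) = 0 (E(a, k) = (0 + 0)² = 0² = 0)
w(M, q) = 0 (w(M, q) = -0*M = -8*0 = 0)
o(19, -10)*(66 - 128) + w(12, 22) = 19*(66 - 128) + 0 = 19*(-62) + 0 = -1178 + 0 = -1178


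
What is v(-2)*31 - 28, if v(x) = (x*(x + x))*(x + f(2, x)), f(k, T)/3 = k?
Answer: 964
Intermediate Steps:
f(k, T) = 3*k
v(x) = 2*x**2*(6 + x) (v(x) = (x*(x + x))*(x + 3*2) = (x*(2*x))*(x + 6) = (2*x**2)*(6 + x) = 2*x**2*(6 + x))
v(-2)*31 - 28 = (2*(-2)**2*(6 - 2))*31 - 28 = (2*4*4)*31 - 28 = 32*31 - 28 = 992 - 28 = 964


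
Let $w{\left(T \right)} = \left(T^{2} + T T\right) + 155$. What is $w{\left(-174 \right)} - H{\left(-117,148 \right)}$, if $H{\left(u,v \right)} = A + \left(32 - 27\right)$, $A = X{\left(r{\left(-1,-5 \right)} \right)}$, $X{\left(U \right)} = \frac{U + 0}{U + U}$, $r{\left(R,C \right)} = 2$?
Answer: $\frac{121403}{2} \approx 60702.0$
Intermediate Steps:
$X{\left(U \right)} = \frac{1}{2}$ ($X{\left(U \right)} = \frac{U}{2 U} = U \frac{1}{2 U} = \frac{1}{2}$)
$A = \frac{1}{2} \approx 0.5$
$H{\left(u,v \right)} = \frac{11}{2}$ ($H{\left(u,v \right)} = \frac{1}{2} + \left(32 - 27\right) = \frac{1}{2} + 5 = \frac{11}{2}$)
$w{\left(T \right)} = 155 + 2 T^{2}$ ($w{\left(T \right)} = \left(T^{2} + T^{2}\right) + 155 = 2 T^{2} + 155 = 155 + 2 T^{2}$)
$w{\left(-174 \right)} - H{\left(-117,148 \right)} = \left(155 + 2 \left(-174\right)^{2}\right) - \frac{11}{2} = \left(155 + 2 \cdot 30276\right) - \frac{11}{2} = \left(155 + 60552\right) - \frac{11}{2} = 60707 - \frac{11}{2} = \frac{121403}{2}$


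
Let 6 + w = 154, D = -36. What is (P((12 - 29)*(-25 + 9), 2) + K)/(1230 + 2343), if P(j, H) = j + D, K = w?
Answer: 128/1191 ≈ 0.10747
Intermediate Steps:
w = 148 (w = -6 + 154 = 148)
K = 148
P(j, H) = -36 + j (P(j, H) = j - 36 = -36 + j)
(P((12 - 29)*(-25 + 9), 2) + K)/(1230 + 2343) = ((-36 + (12 - 29)*(-25 + 9)) + 148)/(1230 + 2343) = ((-36 - 17*(-16)) + 148)/3573 = ((-36 + 272) + 148)*(1/3573) = (236 + 148)*(1/3573) = 384*(1/3573) = 128/1191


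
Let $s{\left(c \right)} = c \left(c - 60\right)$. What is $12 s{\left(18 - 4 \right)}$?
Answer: $-7728$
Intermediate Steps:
$s{\left(c \right)} = c \left(-60 + c\right)$
$12 s{\left(18 - 4 \right)} = 12 \left(18 - 4\right) \left(-60 + \left(18 - 4\right)\right) = 12 \cdot 14 \left(-60 + 14\right) = 12 \cdot 14 \left(-46\right) = 12 \left(-644\right) = -7728$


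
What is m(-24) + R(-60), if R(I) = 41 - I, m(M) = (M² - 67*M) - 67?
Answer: 2218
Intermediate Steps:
m(M) = -67 + M² - 67*M
m(-24) + R(-60) = (-67 + (-24)² - 67*(-24)) + (41 - 1*(-60)) = (-67 + 576 + 1608) + (41 + 60) = 2117 + 101 = 2218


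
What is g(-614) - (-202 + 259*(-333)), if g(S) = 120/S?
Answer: 26539783/307 ≈ 86449.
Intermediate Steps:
g(-614) - (-202 + 259*(-333)) = 120/(-614) - (-202 + 259*(-333)) = 120*(-1/614) - (-202 - 86247) = -60/307 - 1*(-86449) = -60/307 + 86449 = 26539783/307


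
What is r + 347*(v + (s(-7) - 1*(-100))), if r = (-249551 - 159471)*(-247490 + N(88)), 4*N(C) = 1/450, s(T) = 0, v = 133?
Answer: 91106041863389/900 ≈ 1.0123e+11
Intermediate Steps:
N(C) = 1/1800 (N(C) = (¼)/450 = (¼)*(1/450) = 1/1800)
r = 91105969097489/900 (r = (-249551 - 159471)*(-247490 + 1/1800) = -409022*(-445481999/1800) = 91105969097489/900 ≈ 1.0123e+11)
r + 347*(v + (s(-7) - 1*(-100))) = 91105969097489/900 + 347*(133 + (0 - 1*(-100))) = 91105969097489/900 + 347*(133 + (0 + 100)) = 91105969097489/900 + 347*(133 + 100) = 91105969097489/900 + 347*233 = 91105969097489/900 + 80851 = 91106041863389/900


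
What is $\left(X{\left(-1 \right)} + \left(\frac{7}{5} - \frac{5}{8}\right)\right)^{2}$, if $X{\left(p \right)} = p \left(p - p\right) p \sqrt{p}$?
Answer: $\frac{961}{1600} \approx 0.60063$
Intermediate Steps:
$X{\left(p \right)} = 0$ ($X{\left(p \right)} = p 0 p \sqrt{p} = p 0 \sqrt{p} = 0 \sqrt{p} = 0$)
$\left(X{\left(-1 \right)} + \left(\frac{7}{5} - \frac{5}{8}\right)\right)^{2} = \left(0 + \left(\frac{7}{5} - \frac{5}{8}\right)\right)^{2} = \left(0 + \frac{31}{40}\right)^{2} = \left(\frac{31}{40}\right)^{2} = \frac{961}{1600}$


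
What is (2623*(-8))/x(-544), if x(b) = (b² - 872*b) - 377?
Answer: -20984/769927 ≈ -0.027255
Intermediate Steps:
x(b) = -377 + b² - 872*b
(2623*(-8))/x(-544) = (2623*(-8))/(-377 + (-544)² - 872*(-544)) = -20984/(-377 + 295936 + 474368) = -20984/769927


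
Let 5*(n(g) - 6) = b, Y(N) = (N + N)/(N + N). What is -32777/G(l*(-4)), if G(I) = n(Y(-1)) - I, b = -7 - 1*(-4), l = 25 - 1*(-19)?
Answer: -163885/907 ≈ -180.69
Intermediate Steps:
l = 44 (l = 25 + 19 = 44)
Y(N) = 1 (Y(N) = (2*N)/((2*N)) = (2*N)*(1/(2*N)) = 1)
b = -3 (b = -7 + 4 = -3)
n(g) = 27/5 (n(g) = 6 + (⅕)*(-3) = 6 - ⅗ = 27/5)
G(I) = 27/5 - I
-32777/G(l*(-4)) = -32777/(27/5 - 44*(-4)) = -32777/(27/5 - 1*(-176)) = -32777/(27/5 + 176) = -32777/907/5 = -32777*5/907 = -163885/907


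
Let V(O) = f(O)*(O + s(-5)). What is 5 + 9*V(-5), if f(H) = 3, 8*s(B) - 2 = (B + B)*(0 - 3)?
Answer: -22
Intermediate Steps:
s(B) = ¼ - 3*B/4 (s(B) = ¼ + ((B + B)*(0 - 3))/8 = ¼ + ((2*B)*(-3))/8 = ¼ + (-6*B)/8 = ¼ - 3*B/4)
V(O) = 12 + 3*O (V(O) = 3*(O + (¼ - ¾*(-5))) = 3*(O + (¼ + 15/4)) = 3*(O + 4) = 3*(4 + O) = 12 + 3*O)
5 + 9*V(-5) = 5 + 9*(12 + 3*(-5)) = 5 + 9*(12 - 15) = 5 + 9*(-3) = 5 - 27 = -22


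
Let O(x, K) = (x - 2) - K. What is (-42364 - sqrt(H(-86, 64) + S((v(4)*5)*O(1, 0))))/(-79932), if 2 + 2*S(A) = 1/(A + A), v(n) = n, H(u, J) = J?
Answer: 10591/19983 + sqrt(25195)/1598640 ≈ 0.53010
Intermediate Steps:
O(x, K) = -2 + x - K (O(x, K) = (-2 + x) - K = -2 + x - K)
S(A) = -1 + 1/(4*A) (S(A) = -1 + 1/(2*(A + A)) = -1 + 1/(2*((2*A))) = -1 + (1/(2*A))/2 = -1 + 1/(4*A))
(-42364 - sqrt(H(-86, 64) + S((v(4)*5)*O(1, 0))))/(-79932) = (-42364 - sqrt(64 + (1/4 - 4*5*(-2 + 1 - 1*0))/(((4*5)*(-2 + 1 - 1*0)))))/(-79932) = (-42364 - sqrt(64 + (1/4 - 20*(-2 + 1 + 0))/((20*(-2 + 1 + 0)))))*(-1/79932) = (-42364 - sqrt(64 + (1/4 - 20*(-1))/((20*(-1)))))*(-1/79932) = (-42364 - sqrt(64 + (1/4 - 1*(-20))/(-20)))*(-1/79932) = (-42364 - sqrt(64 - (1/4 + 20)/20))*(-1/79932) = (-42364 - sqrt(64 - 1/20*81/4))*(-1/79932) = (-42364 - sqrt(64 - 81/80))*(-1/79932) = (-42364 - sqrt(5039/80))*(-1/79932) = (-42364 - sqrt(25195)/20)*(-1/79932) = 10591/19983 + sqrt(25195)/1598640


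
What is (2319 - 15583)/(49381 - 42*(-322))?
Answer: -13264/62905 ≈ -0.21086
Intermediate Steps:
(2319 - 15583)/(49381 - 42*(-322)) = -13264/(49381 + 13524) = -13264/62905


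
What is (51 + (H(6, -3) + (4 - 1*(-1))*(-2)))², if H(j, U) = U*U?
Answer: 2500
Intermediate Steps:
H(j, U) = U²
(51 + (H(6, -3) + (4 - 1*(-1))*(-2)))² = (51 + ((-3)² + (4 - 1*(-1))*(-2)))² = (51 + (9 + (4 + 1)*(-2)))² = (51 + (9 + 5*(-2)))² = (51 + (9 - 10))² = (51 - 1)² = 50² = 2500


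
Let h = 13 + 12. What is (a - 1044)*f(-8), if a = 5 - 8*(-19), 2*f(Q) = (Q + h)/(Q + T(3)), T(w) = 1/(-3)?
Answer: 45237/50 ≈ 904.74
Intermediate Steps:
T(w) = -⅓
h = 25
f(Q) = (25 + Q)/(2*(-⅓ + Q)) (f(Q) = ((Q + 25)/(Q - ⅓))/2 = ((25 + Q)/(-⅓ + Q))/2 = (25 + Q)/(2*(-⅓ + Q)))
a = 157 (a = 5 + 152 = 157)
(a - 1044)*f(-8) = (157 - 1044)*(3*(25 - 8)/(2*(-1 + 3*(-8)))) = -2661*17/(2*(-1 - 24)) = -2661*17/(2*(-25)) = -2661*(-1)*17/(2*25) = -887*(-51/50) = 45237/50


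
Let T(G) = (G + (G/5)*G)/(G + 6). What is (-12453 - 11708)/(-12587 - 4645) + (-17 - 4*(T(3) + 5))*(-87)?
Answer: 293461141/86160 ≈ 3406.0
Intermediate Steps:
T(G) = (G + G²/5)/(6 + G) (T(G) = (G + (G*(⅕))*G)/(6 + G) = (G + (G/5)*G)/(6 + G) = (G + G²/5)/(6 + G))
(-12453 - 11708)/(-12587 - 4645) + (-17 - 4*(T(3) + 5))*(-87) = (-12453 - 11708)/(-12587 - 4645) + (-17 - 4*((⅕)*3*(5 + 3)/(6 + 3) + 5))*(-87) = -24161/(-17232) + (-17 - 4*((⅕)*3*8/9 + 5))*(-87) = -24161*(-1/17232) + (-17 - 4*((⅕)*3*(⅑)*8 + 5))*(-87) = 24161/17232 + (-17 - 4*(8/15 + 5))*(-87) = 24161/17232 + (-17 - 4*83/15)*(-87) = 24161/17232 + (-17 - 332/15)*(-87) = 24161/17232 - 587/15*(-87) = 24161/17232 + 17023/5 = 293461141/86160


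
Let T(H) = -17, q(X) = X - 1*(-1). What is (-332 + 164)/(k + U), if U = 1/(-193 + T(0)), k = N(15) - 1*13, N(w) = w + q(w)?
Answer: -35280/3779 ≈ -9.3358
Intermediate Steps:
q(X) = 1 + X (q(X) = X + 1 = 1 + X)
N(w) = 1 + 2*w (N(w) = w + (1 + w) = 1 + 2*w)
k = 18 (k = (1 + 2*15) - 1*13 = (1 + 30) - 13 = 31 - 13 = 18)
U = -1/210 (U = 1/(-193 - 17) = 1/(-210) = -1/210 ≈ -0.0047619)
(-332 + 164)/(k + U) = (-332 + 164)/(18 - 1/210) = -168/(3779/210) = (210/3779)*(-168) = -35280/3779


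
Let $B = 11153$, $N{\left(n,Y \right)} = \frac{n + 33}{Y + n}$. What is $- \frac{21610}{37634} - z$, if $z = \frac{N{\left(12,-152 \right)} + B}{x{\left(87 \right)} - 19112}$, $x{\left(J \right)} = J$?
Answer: $\frac{4810207}{400952636} \approx 0.011997$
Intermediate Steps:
$N{\left(n,Y \right)} = \frac{33 + n}{Y + n}$
$z = - \frac{12491}{21308}$ ($z = \frac{\frac{33 + 12}{-152 + 12} + 11153}{87 - 19112} = \frac{\frac{1}{-140} \cdot 45 + 11153}{-19025} = \left(\left(- \frac{1}{140}\right) 45 + 11153\right) \left(- \frac{1}{19025}\right) = \left(- \frac{9}{28} + 11153\right) \left(- \frac{1}{19025}\right) = \frac{312275}{28} \left(- \frac{1}{19025}\right) = - \frac{12491}{21308} \approx -0.58621$)
$- \frac{21610}{37634} - z = - \frac{21610}{37634} - - \frac{12491}{21308} = \left(-21610\right) \frac{1}{37634} + \frac{12491}{21308} = - \frac{10805}{18817} + \frac{12491}{21308} = \frac{4810207}{400952636}$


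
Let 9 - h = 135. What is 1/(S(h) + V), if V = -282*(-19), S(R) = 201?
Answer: 1/5559 ≈ 0.00017989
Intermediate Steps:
h = -126 (h = 9 - 1*135 = 9 - 135 = -126)
V = 5358
1/(S(h) + V) = 1/(201 + 5358) = 1/5559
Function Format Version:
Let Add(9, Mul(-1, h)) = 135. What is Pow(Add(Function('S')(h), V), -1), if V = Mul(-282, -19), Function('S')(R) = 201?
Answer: Rational(1, 5559) ≈ 0.00017989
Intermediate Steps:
h = -126 (h = Add(9, Mul(-1, 135)) = Add(9, -135) = -126)
V = 5358
Pow(Add(Function('S')(h), V), -1) = Pow(Add(201, 5358), -1) = Pow(5559, -1) = Rational(1, 5559)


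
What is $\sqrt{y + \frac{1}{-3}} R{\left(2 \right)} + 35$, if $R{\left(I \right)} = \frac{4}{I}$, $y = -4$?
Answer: $35 + \frac{2 i \sqrt{39}}{3} \approx 35.0 + 4.1633 i$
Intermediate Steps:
$\sqrt{y + \frac{1}{-3}} R{\left(2 \right)} + 35 = \sqrt{-4 + \frac{1}{-3}} \cdot \frac{4}{2} + 35 = \sqrt{-4 - \frac{1}{3}} \cdot 4 \cdot \frac{1}{2} + 35 = \sqrt{- \frac{13}{3}} \cdot 2 + 35 = \frac{i \sqrt{39}}{3} \cdot 2 + 35 = \frac{2 i \sqrt{39}}{3} + 35 = 35 + \frac{2 i \sqrt{39}}{3}$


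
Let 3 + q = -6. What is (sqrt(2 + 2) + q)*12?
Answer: -84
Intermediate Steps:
q = -9 (q = -3 - 6 = -9)
(sqrt(2 + 2) + q)*12 = (sqrt(2 + 2) - 9)*12 = (sqrt(4) - 9)*12 = (2 - 9)*12 = -7*12 = -84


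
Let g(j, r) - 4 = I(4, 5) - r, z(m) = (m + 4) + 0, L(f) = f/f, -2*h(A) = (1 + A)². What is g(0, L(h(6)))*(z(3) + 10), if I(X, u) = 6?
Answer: 153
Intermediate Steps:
h(A) = -(1 + A)²/2
L(f) = 1
z(m) = 4 + m (z(m) = (4 + m) + 0 = 4 + m)
g(j, r) = 10 - r (g(j, r) = 4 + (6 - r) = 10 - r)
g(0, L(h(6)))*(z(3) + 10) = (10 - 1*1)*((4 + 3) + 10) = (10 - 1)*(7 + 10) = 9*17 = 153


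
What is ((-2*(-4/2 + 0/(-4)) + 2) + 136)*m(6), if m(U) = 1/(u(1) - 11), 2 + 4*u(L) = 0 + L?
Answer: -568/45 ≈ -12.622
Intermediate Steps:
u(L) = -1/2 + L/4 (u(L) = -1/2 + (0 + L)/4 = -1/2 + L/4)
m(U) = -4/45 (m(U) = 1/((-1/2 + (1/4)*1) - 11) = 1/((-1/2 + 1/4) - 11) = 1/(-1/4 - 11) = 1/(-45/4) = -4/45)
((-2*(-4/2 + 0/(-4)) + 2) + 136)*m(6) = ((-2*(-4/2 + 0/(-4)) + 2) + 136)*(-4/45) = ((-2*(-4*1/2 + 0*(-1/4)) + 2) + 136)*(-4/45) = ((-2*(-2 + 0) + 2) + 136)*(-4/45) = ((-2*(-2) + 2) + 136)*(-4/45) = ((4 + 2) + 136)*(-4/45) = (6 + 136)*(-4/45) = 142*(-4/45) = -568/45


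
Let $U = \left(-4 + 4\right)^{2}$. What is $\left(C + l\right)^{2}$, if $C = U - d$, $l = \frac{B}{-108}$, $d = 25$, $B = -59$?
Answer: $\frac{6974881}{11664} \approx 597.98$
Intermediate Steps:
$U = 0$ ($U = 0^{2} = 0$)
$l = \frac{59}{108}$ ($l = - \frac{59}{-108} = \left(-59\right) \left(- \frac{1}{108}\right) = \frac{59}{108} \approx 0.5463$)
$C = -25$ ($C = 0 - 25 = -25$)
$\left(C + l\right)^{2} = \left(-25 + \frac{59}{108}\right)^{2} = \left(- \frac{2641}{108}\right)^{2} = \frac{6974881}{11664}$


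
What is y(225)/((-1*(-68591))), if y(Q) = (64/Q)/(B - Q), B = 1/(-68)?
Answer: -4352/236139950475 ≈ -1.8430e-8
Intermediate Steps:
B = -1/68 ≈ -0.014706
y(Q) = 64/(Q*(-1/68 - Q)) (y(Q) = (64/Q)/(-1/68 - Q) = 64/(Q*(-1/68 - Q)))
y(225)/((-1*(-68591))) = (-4352/(225*(1 + 68*225)))/((-1*(-68591))) = -4352*1/225/(1 + 15300)/68591 = -4352*1/225/15301*(1/68591) = -4352*1/225*1/15301*(1/68591) = -4352/3442725*1/68591 = -4352/236139950475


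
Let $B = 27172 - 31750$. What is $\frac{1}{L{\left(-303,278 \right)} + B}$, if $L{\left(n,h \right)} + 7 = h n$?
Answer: $- \frac{1}{88819} \approx -1.1259 \cdot 10^{-5}$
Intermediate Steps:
$L{\left(n,h \right)} = -7 + h n$
$B = -4578$
$\frac{1}{L{\left(-303,278 \right)} + B} = \frac{1}{\left(-7 + 278 \left(-303\right)\right) - 4578} = \frac{1}{\left(-7 - 84234\right) - 4578} = \frac{1}{-84241 - 4578} = \frac{1}{-88819} = - \frac{1}{88819}$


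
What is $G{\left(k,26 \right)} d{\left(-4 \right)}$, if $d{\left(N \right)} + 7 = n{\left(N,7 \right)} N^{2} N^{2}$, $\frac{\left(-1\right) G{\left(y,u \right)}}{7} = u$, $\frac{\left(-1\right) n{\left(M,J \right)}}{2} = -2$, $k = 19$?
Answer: $-185094$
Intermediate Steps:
$n{\left(M,J \right)} = 4$ ($n{\left(M,J \right)} = \left(-2\right) \left(-2\right) = 4$)
$G{\left(y,u \right)} = - 7 u$
$d{\left(N \right)} = -7 + 4 N^{4}$ ($d{\left(N \right)} = -7 + 4 N^{2} N^{2} = -7 + 4 N^{4}$)
$G{\left(k,26 \right)} d{\left(-4 \right)} = \left(-7\right) 26 \left(-7 + 4 \left(-4\right)^{4}\right) = - 182 \left(-7 + 4 \cdot 256\right) = - 182 \left(-7 + 1024\right) = \left(-182\right) 1017 = -185094$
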